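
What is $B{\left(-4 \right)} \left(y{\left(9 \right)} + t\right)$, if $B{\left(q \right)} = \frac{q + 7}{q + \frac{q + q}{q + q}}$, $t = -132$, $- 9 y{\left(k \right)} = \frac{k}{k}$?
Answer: $\frac{1189}{9} \approx 132.11$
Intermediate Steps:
$y{\left(k \right)} = - \frac{1}{9}$ ($y{\left(k \right)} = - \frac{k \frac{1}{k}}{9} = \left(- \frac{1}{9}\right) 1 = - \frac{1}{9}$)
$B{\left(q \right)} = \frac{7 + q}{1 + q}$ ($B{\left(q \right)} = \frac{7 + q}{q + \frac{2 q}{2 q}} = \frac{7 + q}{q + 2 q \frac{1}{2 q}} = \frac{7 + q}{q + 1} = \frac{7 + q}{1 + q}$)
$B{\left(-4 \right)} \left(y{\left(9 \right)} + t\right) = \frac{7 - 4}{1 - 4} \left(- \frac{1}{9} - 132\right) = \frac{1}{-3} \cdot 3 \left(- \frac{1189}{9}\right) = \left(- \frac{1}{3}\right) 3 \left(- \frac{1189}{9}\right) = \left(-1\right) \left(- \frac{1189}{9}\right) = \frac{1189}{9}$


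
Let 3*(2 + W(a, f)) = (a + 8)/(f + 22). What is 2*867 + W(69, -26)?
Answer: 20707/12 ≈ 1725.6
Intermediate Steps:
W(a, f) = -2 + (8 + a)/(3*(22 + f)) (W(a, f) = -2 + ((a + 8)/(f + 22))/3 = -2 + ((8 + a)/(22 + f))/3 = -2 + (8 + a)/(3*(22 + f)))
2*867 + W(69, -26) = 2*867 + (-124 + 69 - 6*(-26))/(3*(22 - 26)) = 1734 + (1/3)*(-124 + 69 + 156)/(-4) = 1734 + (1/3)*(-1/4)*101 = 1734 - 101/12 = 20707/12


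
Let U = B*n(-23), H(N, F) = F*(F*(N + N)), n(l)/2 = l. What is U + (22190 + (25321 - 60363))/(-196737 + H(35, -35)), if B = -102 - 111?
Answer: 1087463478/110987 ≈ 9798.1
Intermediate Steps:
n(l) = 2*l
H(N, F) = 2*N*F² (H(N, F) = F*(F*(2*N)) = F*(2*F*N) = 2*N*F²)
B = -213
U = 9798 (U = -426*(-23) = -213*(-46) = 9798)
U + (22190 + (25321 - 60363))/(-196737 + H(35, -35)) = 9798 + (22190 + (25321 - 60363))/(-196737 + 2*35*(-35)²) = 9798 + (22190 - 35042)/(-196737 + 2*35*1225) = 9798 - 12852/(-196737 + 85750) = 9798 - 12852/(-110987) = 9798 - 12852*(-1/110987) = 9798 + 12852/110987 = 1087463478/110987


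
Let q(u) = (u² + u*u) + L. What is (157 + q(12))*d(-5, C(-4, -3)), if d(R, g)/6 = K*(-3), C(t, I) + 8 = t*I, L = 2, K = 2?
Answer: -16092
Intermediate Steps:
C(t, I) = -8 + I*t (C(t, I) = -8 + t*I = -8 + I*t)
d(R, g) = -36 (d(R, g) = 6*(2*(-3)) = 6*(-6) = -36)
q(u) = 2 + 2*u² (q(u) = (u² + u*u) + 2 = (u² + u²) + 2 = 2*u² + 2 = 2 + 2*u²)
(157 + q(12))*d(-5, C(-4, -3)) = (157 + (2 + 2*12²))*(-36) = (157 + (2 + 2*144))*(-36) = (157 + (2 + 288))*(-36) = (157 + 290)*(-36) = 447*(-36) = -16092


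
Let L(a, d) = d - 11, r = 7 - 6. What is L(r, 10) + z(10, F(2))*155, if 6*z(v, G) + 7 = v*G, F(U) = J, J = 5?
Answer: 6659/6 ≈ 1109.8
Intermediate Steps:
r = 1
F(U) = 5
L(a, d) = -11 + d
z(v, G) = -7/6 + G*v/6 (z(v, G) = -7/6 + (v*G)/6 = -7/6 + (G*v)/6 = -7/6 + G*v/6)
L(r, 10) + z(10, F(2))*155 = (-11 + 10) + (-7/6 + (⅙)*5*10)*155 = -1 + (-7/6 + 25/3)*155 = -1 + (43/6)*155 = -1 + 6665/6 = 6659/6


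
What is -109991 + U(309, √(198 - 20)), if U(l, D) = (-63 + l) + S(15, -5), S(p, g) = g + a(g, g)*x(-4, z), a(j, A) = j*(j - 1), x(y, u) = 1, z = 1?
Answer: -109720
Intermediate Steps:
a(j, A) = j*(-1 + j)
S(p, g) = g + g*(-1 + g) (S(p, g) = g + (g*(-1 + g))*1 = g + g*(-1 + g))
U(l, D) = -38 + l (U(l, D) = (-63 + l) + (-5)² = (-63 + l) + 25 = -38 + l)
-109991 + U(309, √(198 - 20)) = -109991 + (-38 + 309) = -109991 + 271 = -109720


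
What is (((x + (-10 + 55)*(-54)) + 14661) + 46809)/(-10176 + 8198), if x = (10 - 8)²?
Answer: -29522/989 ≈ -29.850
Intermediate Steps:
x = 4 (x = 2² = 4)
(((x + (-10 + 55)*(-54)) + 14661) + 46809)/(-10176 + 8198) = (((4 + (-10 + 55)*(-54)) + 14661) + 46809)/(-10176 + 8198) = (((4 + 45*(-54)) + 14661) + 46809)/(-1978) = (((4 - 2430) + 14661) + 46809)*(-1/1978) = ((-2426 + 14661) + 46809)*(-1/1978) = (12235 + 46809)*(-1/1978) = 59044*(-1/1978) = -29522/989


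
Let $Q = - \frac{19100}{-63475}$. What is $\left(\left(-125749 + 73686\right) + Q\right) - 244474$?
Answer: $- \frac{752906679}{2539} \approx -2.9654 \cdot 10^{5}$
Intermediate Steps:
$Q = \frac{764}{2539}$ ($Q = \left(-19100\right) \left(- \frac{1}{63475}\right) = \frac{764}{2539} \approx 0.30091$)
$\left(\left(-125749 + 73686\right) + Q\right) - 244474 = \left(\left(-125749 + 73686\right) + \frac{764}{2539}\right) - 244474 = \left(-52063 + \frac{764}{2539}\right) - 244474 = - \frac{132187193}{2539} - 244474 = - \frac{752906679}{2539}$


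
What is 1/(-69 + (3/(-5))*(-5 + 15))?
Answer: -1/75 ≈ -0.013333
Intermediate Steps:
1/(-69 + (3/(-5))*(-5 + 15)) = 1/(-69 + (3*(-1/5))*10) = 1/(-69 - 3/5*10) = 1/(-69 - 6) = 1/(-75) = -1/75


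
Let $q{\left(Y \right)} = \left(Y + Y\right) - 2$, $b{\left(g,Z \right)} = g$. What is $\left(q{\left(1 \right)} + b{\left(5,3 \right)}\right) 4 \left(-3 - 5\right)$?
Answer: $-160$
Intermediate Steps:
$q{\left(Y \right)} = -2 + 2 Y$ ($q{\left(Y \right)} = 2 Y - 2 = -2 + 2 Y$)
$\left(q{\left(1 \right)} + b{\left(5,3 \right)}\right) 4 \left(-3 - 5\right) = \left(\left(-2 + 2 \cdot 1\right) + 5\right) 4 \left(-3 - 5\right) = \left(\left(-2 + 2\right) + 5\right) 4 \left(-8\right) = \left(0 + 5\right) \left(-32\right) = 5 \left(-32\right) = -160$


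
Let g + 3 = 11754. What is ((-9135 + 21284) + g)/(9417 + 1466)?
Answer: 23900/10883 ≈ 2.1961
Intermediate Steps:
g = 11751 (g = -3 + 11754 = 11751)
((-9135 + 21284) + g)/(9417 + 1466) = ((-9135 + 21284) + 11751)/(9417 + 1466) = (12149 + 11751)/10883 = 23900*(1/10883) = 23900/10883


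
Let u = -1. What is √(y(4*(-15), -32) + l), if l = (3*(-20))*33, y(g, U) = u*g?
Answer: 8*I*√30 ≈ 43.818*I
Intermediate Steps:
y(g, U) = -g
l = -1980 (l = -60*33 = -1980)
√(y(4*(-15), -32) + l) = √(-4*(-15) - 1980) = √(-1*(-60) - 1980) = √(60 - 1980) = √(-1920) = 8*I*√30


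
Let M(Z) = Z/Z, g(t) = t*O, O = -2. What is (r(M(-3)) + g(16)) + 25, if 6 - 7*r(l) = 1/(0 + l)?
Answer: -44/7 ≈ -6.2857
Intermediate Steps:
g(t) = -2*t (g(t) = t*(-2) = -2*t)
M(Z) = 1
r(l) = 6/7 - 1/(7*l) (r(l) = 6/7 - 1/(7*(0 + l)) = 6/7 - 1/(7*l))
(r(M(-3)) + g(16)) + 25 = ((⅐)*(-1 + 6*1)/1 - 2*16) + 25 = ((⅐)*1*(-1 + 6) - 32) + 25 = ((⅐)*1*5 - 32) + 25 = (5/7 - 32) + 25 = -219/7 + 25 = -44/7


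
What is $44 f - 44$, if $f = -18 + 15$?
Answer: $-176$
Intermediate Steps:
$f = -3$
$44 f - 44 = 44 \left(-3\right) - 44 = -132 - 44 = -176$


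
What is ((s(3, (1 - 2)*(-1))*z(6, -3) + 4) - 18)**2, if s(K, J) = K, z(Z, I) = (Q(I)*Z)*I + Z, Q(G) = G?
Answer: 27556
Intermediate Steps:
z(Z, I) = Z + Z*I**2 (z(Z, I) = (I*Z)*I + Z = Z*I**2 + Z = Z + Z*I**2)
((s(3, (1 - 2)*(-1))*z(6, -3) + 4) - 18)**2 = ((3*(6*(1 + (-3)**2)) + 4) - 18)**2 = ((3*(6*(1 + 9)) + 4) - 18)**2 = ((3*(6*10) + 4) - 18)**2 = ((3*60 + 4) - 18)**2 = ((180 + 4) - 18)**2 = (184 - 18)**2 = 166**2 = 27556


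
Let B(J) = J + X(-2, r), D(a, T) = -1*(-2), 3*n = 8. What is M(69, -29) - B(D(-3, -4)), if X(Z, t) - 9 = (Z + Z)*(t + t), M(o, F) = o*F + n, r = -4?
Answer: -6124/3 ≈ -2041.3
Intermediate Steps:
n = 8/3 (n = (⅓)*8 = 8/3 ≈ 2.6667)
M(o, F) = 8/3 + F*o (M(o, F) = o*F + 8/3 = F*o + 8/3 = 8/3 + F*o)
D(a, T) = 2
X(Z, t) = 9 + 4*Z*t (X(Z, t) = 9 + (Z + Z)*(t + t) = 9 + (2*Z)*(2*t) = 9 + 4*Z*t)
B(J) = 41 + J (B(J) = J + (9 + 4*(-2)*(-4)) = J + (9 + 32) = J + 41 = 41 + J)
M(69, -29) - B(D(-3, -4)) = (8/3 - 29*69) - (41 + 2) = (8/3 - 2001) - 1*43 = -5995/3 - 43 = -6124/3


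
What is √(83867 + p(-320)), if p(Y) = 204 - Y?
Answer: √84391 ≈ 290.50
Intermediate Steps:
√(83867 + p(-320)) = √(83867 + (204 - 1*(-320))) = √(83867 + (204 + 320)) = √(83867 + 524) = √84391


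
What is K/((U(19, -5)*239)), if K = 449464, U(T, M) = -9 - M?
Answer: -112366/239 ≈ -470.15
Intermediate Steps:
K/((U(19, -5)*239)) = 449464/(((-9 - 1*(-5))*239)) = 449464/(((-9 + 5)*239)) = 449464/((-4*239)) = 449464/(-956) = 449464*(-1/956) = -112366/239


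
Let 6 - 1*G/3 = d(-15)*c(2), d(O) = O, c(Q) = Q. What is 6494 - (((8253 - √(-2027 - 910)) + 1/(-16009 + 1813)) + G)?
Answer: -26503931/14196 + I*√2937 ≈ -1867.0 + 54.194*I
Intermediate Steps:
G = 108 (G = 18 - (-45)*2 = 18 - 3*(-30) = 18 + 90 = 108)
6494 - (((8253 - √(-2027 - 910)) + 1/(-16009 + 1813)) + G) = 6494 - (((8253 - √(-2027 - 910)) + 1/(-16009 + 1813)) + 108) = 6494 - (((8253 - √(-2937)) + 1/(-14196)) + 108) = 6494 - (((8253 - I*√2937) - 1/14196) + 108) = 6494 - ((117159587/14196 - I*√2937) + 108) = 6494 - (118692755/14196 - I*√2937) = 6494 + (-118692755/14196 + I*√2937) = -26503931/14196 + I*√2937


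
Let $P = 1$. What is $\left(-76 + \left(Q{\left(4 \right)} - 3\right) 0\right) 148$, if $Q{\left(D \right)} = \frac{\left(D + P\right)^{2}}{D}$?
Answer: $-11248$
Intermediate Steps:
$Q{\left(D \right)} = \frac{\left(1 + D\right)^{2}}{D}$ ($Q{\left(D \right)} = \frac{\left(D + 1\right)^{2}}{D} = \frac{\left(1 + D\right)^{2}}{D}$)
$\left(-76 + \left(Q{\left(4 \right)} - 3\right) 0\right) 148 = \left(-76 + \left(\frac{\left(1 + 4\right)^{2}}{4} - 3\right) 0\right) 148 = \left(-76 + \left(\frac{5^{2}}{4} - 3\right) 0\right) 148 = \left(-76 + \left(\frac{1}{4} \cdot 25 - 3\right) 0\right) 148 = \left(-76 + \left(\frac{25}{4} - 3\right) 0\right) 148 = \left(-76 + \frac{13}{4} \cdot 0\right) 148 = \left(-76 + 0\right) 148 = \left(-76\right) 148 = -11248$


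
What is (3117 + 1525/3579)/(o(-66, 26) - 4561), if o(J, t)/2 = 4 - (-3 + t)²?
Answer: -11157268/20081769 ≈ -0.55559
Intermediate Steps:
o(J, t) = 8 - 2*(-3 + t)² (o(J, t) = 2*(4 - (-3 + t)²) = 8 - 2*(-3 + t)²)
(3117 + 1525/3579)/(o(-66, 26) - 4561) = (3117 + 1525/3579)/((8 - 2*(-3 + 26)²) - 4561) = (3117 + 1525*(1/3579))/((8 - 2*23²) - 4561) = (3117 + 1525/3579)/((8 - 2*529) - 4561) = 11157268/(3579*((8 - 1058) - 4561)) = 11157268/(3579*(-1050 - 4561)) = (11157268/3579)/(-5611) = (11157268/3579)*(-1/5611) = -11157268/20081769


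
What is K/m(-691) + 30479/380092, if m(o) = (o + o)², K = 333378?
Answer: 46231721093/181486708252 ≈ 0.25474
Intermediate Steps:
m(o) = 4*o² (m(o) = (2*o)² = 4*o²)
K/m(-691) + 30479/380092 = 333378/((4*(-691)²)) + 30479/380092 = 333378/((4*477481)) + 30479*(1/380092) = 333378/1909924 + 30479/380092 = 333378*(1/1909924) + 30479/380092 = 166689/954962 + 30479/380092 = 46231721093/181486708252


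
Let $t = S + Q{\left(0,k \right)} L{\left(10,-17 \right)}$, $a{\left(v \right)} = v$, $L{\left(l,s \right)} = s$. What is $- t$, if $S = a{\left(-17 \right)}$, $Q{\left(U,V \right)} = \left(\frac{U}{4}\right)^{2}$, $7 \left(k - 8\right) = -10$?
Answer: $17$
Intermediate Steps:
$k = \frac{46}{7}$ ($k = 8 + \frac{1}{7} \left(-10\right) = 8 - \frac{10}{7} = \frac{46}{7} \approx 6.5714$)
$Q{\left(U,V \right)} = \frac{U^{2}}{16}$ ($Q{\left(U,V \right)} = \left(U \frac{1}{4}\right)^{2} = \left(\frac{U}{4}\right)^{2} = \frac{U^{2}}{16}$)
$S = -17$
$t = -17$ ($t = -17 + \frac{0^{2}}{16} \left(-17\right) = -17 + \frac{1}{16} \cdot 0 \left(-17\right) = -17 + 0 \left(-17\right) = -17 + 0 = -17$)
$- t = \left(-1\right) \left(-17\right) = 17$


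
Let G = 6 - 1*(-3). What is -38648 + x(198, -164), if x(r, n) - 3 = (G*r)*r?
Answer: 314191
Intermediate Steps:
G = 9 (G = 6 + 3 = 9)
x(r, n) = 3 + 9*r**2 (x(r, n) = 3 + (9*r)*r = 3 + 9*r**2)
-38648 + x(198, -164) = -38648 + (3 + 9*198**2) = -38648 + (3 + 9*39204) = -38648 + (3 + 352836) = -38648 + 352839 = 314191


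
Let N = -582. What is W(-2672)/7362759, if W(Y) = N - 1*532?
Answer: -1114/7362759 ≈ -0.00015130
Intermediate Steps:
W(Y) = -1114 (W(Y) = -582 - 1*532 = -582 - 532 = -1114)
W(-2672)/7362759 = -1114/7362759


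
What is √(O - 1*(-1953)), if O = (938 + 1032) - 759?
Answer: 2*√791 ≈ 56.249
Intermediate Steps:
O = 1211 (O = 1970 - 759 = 1211)
√(O - 1*(-1953)) = √(1211 - 1*(-1953)) = √(1211 + 1953) = √3164 = 2*√791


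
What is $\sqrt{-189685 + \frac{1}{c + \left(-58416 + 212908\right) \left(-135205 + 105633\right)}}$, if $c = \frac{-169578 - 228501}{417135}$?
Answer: $\frac{5 i \sqrt{3061802118472797389621159638605206}}{635246190752773} \approx 435.53 i$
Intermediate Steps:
$c = - \frac{132693}{139045}$ ($c = \left(-169578 - 228501\right) \frac{1}{417135} = \left(-398079\right) \frac{1}{417135} = - \frac{132693}{139045} \approx -0.95432$)
$\sqrt{-189685 + \frac{1}{c + \left(-58416 + 212908\right) \left(-135205 + 105633\right)}} = \sqrt{-189685 + \frac{1}{- \frac{132693}{139045} + \left(-58416 + 212908\right) \left(-135205 + 105633\right)}} = \sqrt{-189685 + \frac{1}{- \frac{132693}{139045} + 154492 \left(-29572\right)}} = \sqrt{-189685 + \frac{1}{- \frac{132693}{139045} - 4568637424}} = \sqrt{-189685 + \frac{1}{- \frac{635246190752773}{139045}}} = \sqrt{-189685 - \frac{139045}{635246190752773}} = \sqrt{- \frac{120496673692939885550}{635246190752773}} = \frac{5 i \sqrt{3061802118472797389621159638605206}}{635246190752773}$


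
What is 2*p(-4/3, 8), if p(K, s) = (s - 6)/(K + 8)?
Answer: ⅗ ≈ 0.60000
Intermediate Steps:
p(K, s) = (-6 + s)/(8 + K)
2*p(-4/3, 8) = 2*((-6 + 8)/(8 - 4/3)) = 2*(2/(8 - 4*⅓)) = 2*(2/(8 - 4/3)) = 2*(2/(20/3)) = 2*((3/20)*2) = 2*(3/10) = ⅗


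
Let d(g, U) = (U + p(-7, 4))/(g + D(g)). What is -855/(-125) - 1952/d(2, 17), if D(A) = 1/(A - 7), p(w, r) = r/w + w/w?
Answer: -4869/25 ≈ -194.76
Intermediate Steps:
p(w, r) = 1 + r/w (p(w, r) = r/w + 1 = 1 + r/w)
D(A) = 1/(-7 + A)
d(g, U) = (3/7 + U)/(g + 1/(-7 + g)) (d(g, U) = (U + (4 - 7)/(-7))/(g + 1/(-7 + g)) = (U - ⅐*(-3))/(g + 1/(-7 + g)) = (U + 3/7)/(g + 1/(-7 + g)) = (3/7 + U)/(g + 1/(-7 + g)))
-855/(-125) - 1952/d(2, 17) = -855/(-125) - 1952*7*(1 + 2*(-7 + 2))/((-7 + 2)*(3 + 7*17)) = -855*(-1/125) - 1952*(-7*(1 + 2*(-5))/(5*(3 + 119))) = 171/25 - 1952/((⅐)*(-5)*122/(1 - 10)) = 171/25 - 1952/((⅐)*(-5)*122/(-9)) = 171/25 - 1952/((⅐)*(-⅑)*(-5)*122) = 171/25 - 1952/610/63 = 171/25 - 1952*63/610 = 171/25 - 1008/5 = -4869/25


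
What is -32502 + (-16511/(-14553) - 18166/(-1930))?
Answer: -41481675616/1276695 ≈ -32491.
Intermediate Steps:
-32502 + (-16511/(-14553) - 18166/(-1930)) = -32502 + (-16511*(-1/14553) - 18166*(-1/1930)) = -32502 + (1501/1323 + 9083/965) = -32502 + 13465274/1276695 = -41481675616/1276695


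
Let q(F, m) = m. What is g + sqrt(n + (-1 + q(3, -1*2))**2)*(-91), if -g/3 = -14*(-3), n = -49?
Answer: -126 - 182*I*sqrt(10) ≈ -126.0 - 575.53*I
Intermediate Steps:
g = -126 (g = -(-42)*(-3) = -3*42 = -126)
g + sqrt(n + (-1 + q(3, -1*2))**2)*(-91) = -126 + sqrt(-49 + (-1 - 1*2)**2)*(-91) = -126 + sqrt(-49 + (-1 - 2)**2)*(-91) = -126 + sqrt(-49 + (-3)**2)*(-91) = -126 + sqrt(-49 + 9)*(-91) = -126 + sqrt(-40)*(-91) = -126 + (2*I*sqrt(10))*(-91) = -126 - 182*I*sqrt(10)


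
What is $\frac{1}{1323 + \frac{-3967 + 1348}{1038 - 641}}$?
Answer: $\frac{397}{522612} \approx 0.00075965$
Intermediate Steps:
$\frac{1}{1323 + \frac{-3967 + 1348}{1038 - 641}} = \frac{1}{1323 - \frac{2619}{397}} = \frac{1}{\frac{522612}{397}} = \frac{397}{522612}$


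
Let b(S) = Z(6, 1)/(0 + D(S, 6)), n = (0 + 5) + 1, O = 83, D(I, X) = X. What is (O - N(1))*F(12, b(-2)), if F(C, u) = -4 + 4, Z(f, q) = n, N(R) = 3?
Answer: 0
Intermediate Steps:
n = 6 (n = 5 + 1 = 6)
Z(f, q) = 6
b(S) = 1 (b(S) = 6/(0 + 6) = 6/6 = 6*(⅙) = 1)
F(C, u) = 0
(O - N(1))*F(12, b(-2)) = (83 - 1*3)*0 = (83 - 3)*0 = 80*0 = 0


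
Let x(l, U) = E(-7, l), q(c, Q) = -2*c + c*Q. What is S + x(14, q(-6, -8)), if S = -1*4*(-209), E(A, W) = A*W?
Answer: 738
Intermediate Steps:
q(c, Q) = -2*c + Q*c
x(l, U) = -7*l
S = 836 (S = -4*(-209) = 836)
S + x(14, q(-6, -8)) = 836 - 7*14 = 836 - 98 = 738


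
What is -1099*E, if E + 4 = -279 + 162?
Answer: 132979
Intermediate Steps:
E = -121 (E = -4 + (-279 + 162) = -4 - 117 = -121)
-1099*E = -1099*(-121) = 132979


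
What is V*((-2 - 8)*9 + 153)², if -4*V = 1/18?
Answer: -441/8 ≈ -55.125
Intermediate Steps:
V = -1/72 (V = -¼/18 = -¼*1/18 = -1/72 ≈ -0.013889)
V*((-2 - 8)*9 + 153)² = -((-2 - 8)*9 + 153)²/72 = -(-10*9 + 153)²/72 = -(-90 + 153)²/72 = -1/72*63² = -1/72*3969 = -441/8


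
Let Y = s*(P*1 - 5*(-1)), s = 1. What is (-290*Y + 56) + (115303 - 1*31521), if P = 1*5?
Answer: 80938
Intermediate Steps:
P = 5
Y = 10 (Y = 1*(5*1 - 5*(-1)) = 1*(5 + 5) = 1*10 = 10)
(-290*Y + 56) + (115303 - 1*31521) = (-290*10 + 56) + (115303 - 1*31521) = (-2900 + 56) + (115303 - 31521) = -2844 + 83782 = 80938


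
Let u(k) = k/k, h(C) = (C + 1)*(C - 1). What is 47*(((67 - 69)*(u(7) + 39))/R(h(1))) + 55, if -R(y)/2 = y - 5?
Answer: -321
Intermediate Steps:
h(C) = (1 + C)*(-1 + C)
R(y) = 10 - 2*y (R(y) = -2*(y - 5) = -2*(-5 + y) = 10 - 2*y)
u(k) = 1
47*(((67 - 69)*(u(7) + 39))/R(h(1))) + 55 = 47*(((67 - 69)*(1 + 39))/(10 - 2*(-1 + 1**2))) + 55 = 47*((-2*40)/(10 - 2*(-1 + 1))) + 55 = 47*(-80/(10 - 2*0)) + 55 = 47*(-80/(10 + 0)) + 55 = 47*(-80/10) + 55 = 47*(-80*1/10) + 55 = 47*(-8) + 55 = -376 + 55 = -321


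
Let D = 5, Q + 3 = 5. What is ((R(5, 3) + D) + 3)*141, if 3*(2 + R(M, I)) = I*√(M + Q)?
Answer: 846 + 141*√7 ≈ 1219.1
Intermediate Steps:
Q = 2 (Q = -3 + 5 = 2)
R(M, I) = -2 + I*√(2 + M)/3 (R(M, I) = -2 + (I*√(M + 2))/3 = -2 + (I*√(2 + M))/3 = -2 + I*√(2 + M)/3)
((R(5, 3) + D) + 3)*141 = (((-2 + (⅓)*3*√(2 + 5)) + 5) + 3)*141 = (((-2 + (⅓)*3*√7) + 5) + 3)*141 = (((-2 + √7) + 5) + 3)*141 = ((3 + √7) + 3)*141 = (6 + √7)*141 = 846 + 141*√7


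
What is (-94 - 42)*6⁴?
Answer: -176256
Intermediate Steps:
(-94 - 42)*6⁴ = -136*1296 = -176256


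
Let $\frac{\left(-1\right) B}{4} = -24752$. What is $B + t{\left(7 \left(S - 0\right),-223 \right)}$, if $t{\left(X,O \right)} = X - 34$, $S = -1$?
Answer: $98967$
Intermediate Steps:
$B = 99008$ ($B = \left(-4\right) \left(-24752\right) = 99008$)
$t{\left(X,O \right)} = -34 + X$
$B + t{\left(7 \left(S - 0\right),-223 \right)} = 99008 - \left(34 - 7 \left(-1 - 0\right)\right) = 99008 - \left(34 - 7 \left(-1 + 0\right)\right) = 99008 + \left(-34 + 7 \left(-1\right)\right) = 99008 - 41 = 98967$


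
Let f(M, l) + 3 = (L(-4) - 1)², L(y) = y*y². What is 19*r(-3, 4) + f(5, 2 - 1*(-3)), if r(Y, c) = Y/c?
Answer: 16831/4 ≈ 4207.8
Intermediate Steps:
L(y) = y³
f(M, l) = 4222 (f(M, l) = -3 + ((-4)³ - 1)² = -3 + (-64 - 1)² = -3 + (-65)² = -3 + 4225 = 4222)
19*r(-3, 4) + f(5, 2 - 1*(-3)) = 19*(-3/4) + 4222 = 19*(-3*¼) + 4222 = 19*(-¾) + 4222 = -57/4 + 4222 = 16831/4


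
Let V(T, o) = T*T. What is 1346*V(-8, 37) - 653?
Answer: 85491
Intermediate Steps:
V(T, o) = T**2
1346*V(-8, 37) - 653 = 1346*(-8)**2 - 653 = 1346*64 - 653 = 86144 - 653 = 85491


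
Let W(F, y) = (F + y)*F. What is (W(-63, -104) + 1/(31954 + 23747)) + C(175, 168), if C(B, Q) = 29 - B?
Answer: 577897876/55701 ≈ 10375.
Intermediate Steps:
W(F, y) = F*(F + y)
(W(-63, -104) + 1/(31954 + 23747)) + C(175, 168) = (-63*(-63 - 104) + 1/(31954 + 23747)) + (29 - 1*175) = (-63*(-167) + 1/55701) + (29 - 175) = (10521 + 1/55701) - 146 = 586030222/55701 - 146 = 577897876/55701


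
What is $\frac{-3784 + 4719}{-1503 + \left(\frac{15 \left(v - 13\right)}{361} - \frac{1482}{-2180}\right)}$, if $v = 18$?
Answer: $- \frac{367913150}{591066219} \approx -0.62246$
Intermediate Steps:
$\frac{-3784 + 4719}{-1503 + \left(\frac{15 \left(v - 13\right)}{361} - \frac{1482}{-2180}\right)} = \frac{-3784 + 4719}{-1503 + \left(\frac{15 \left(18 - 13\right)}{361} - \frac{1482}{-2180}\right)} = \frac{935}{-1503 + \left(15 \cdot 5 \cdot \frac{1}{361} - - \frac{741}{1090}\right)} = \frac{935}{-1503 + \left(75 \cdot \frac{1}{361} + \frac{741}{1090}\right)} = \frac{935}{-1503 + \left(\frac{75}{361} + \frac{741}{1090}\right)} = \frac{935}{-1503 + \frac{349251}{393490}} = \frac{935}{- \frac{591066219}{393490}} = 935 \left(- \frac{393490}{591066219}\right) = - \frac{367913150}{591066219}$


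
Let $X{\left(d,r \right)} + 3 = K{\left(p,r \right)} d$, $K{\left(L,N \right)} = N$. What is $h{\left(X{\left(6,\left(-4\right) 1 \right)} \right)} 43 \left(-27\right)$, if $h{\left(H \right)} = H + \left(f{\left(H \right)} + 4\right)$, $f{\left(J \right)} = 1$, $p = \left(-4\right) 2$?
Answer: $25542$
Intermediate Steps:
$p = -8$
$X{\left(d,r \right)} = -3 + d r$ ($X{\left(d,r \right)} = -3 + r d = -3 + d r$)
$h{\left(H \right)} = 5 + H$ ($h{\left(H \right)} = H + \left(1 + 4\right) = H + 5 = 5 + H$)
$h{\left(X{\left(6,\left(-4\right) 1 \right)} \right)} 43 \left(-27\right) = \left(5 + \left(-3 + 6 \left(\left(-4\right) 1\right)\right)\right) 43 \left(-27\right) = \left(5 + \left(-3 + 6 \left(-4\right)\right)\right) 43 \left(-27\right) = \left(5 - 27\right) 43 \left(-27\right) = \left(-22\right) 43 \left(-27\right) = \left(-946\right) \left(-27\right) = 25542$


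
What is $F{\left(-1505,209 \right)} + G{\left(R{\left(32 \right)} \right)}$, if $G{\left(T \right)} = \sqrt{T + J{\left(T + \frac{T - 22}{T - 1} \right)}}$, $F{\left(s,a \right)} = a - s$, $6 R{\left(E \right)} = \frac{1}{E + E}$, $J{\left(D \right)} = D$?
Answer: $1714 + \frac{\sqrt{1863915843}}{9192} \approx 1718.7$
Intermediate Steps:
$R{\left(E \right)} = \frac{1}{12 E}$ ($R{\left(E \right)} = \frac{1}{6 \left(E + E\right)} = \frac{1}{6 \cdot 2 E} = \frac{\frac{1}{2} \frac{1}{E}}{6} = \frac{1}{12 E}$)
$G{\left(T \right)} = \sqrt{2 T + \frac{-22 + T}{-1 + T}}$ ($G{\left(T \right)} = \sqrt{T + \left(T + \frac{T - 22}{T - 1}\right)} = \sqrt{T + \left(T + \frac{-22 + T}{-1 + T}\right)} = \sqrt{2 T + \frac{-22 + T}{-1 + T}}$)
$F{\left(-1505,209 \right)} + G{\left(R{\left(32 \right)} \right)} = \left(209 - -1505\right) + \sqrt{\frac{-22 - \frac{1}{12 \cdot 32} + 2 \left(\frac{1}{12 \cdot 32}\right)^{2}}{-1 + \frac{1}{12 \cdot 32}}} = \left(209 + 1505\right) + \sqrt{\frac{-22 - \frac{1}{12} \cdot \frac{1}{32} + 2 \left(\frac{1}{12} \cdot \frac{1}{32}\right)^{2}}{-1 + \frac{1}{12} \cdot \frac{1}{32}}} = 1714 + \sqrt{\frac{-22 - \frac{1}{384} + \frac{2}{147456}}{-1 + \frac{1}{384}}} = 1714 + \sqrt{\frac{-22 - \frac{1}{384} + 2 \cdot \frac{1}{147456}}{- \frac{383}{384}}} = 1714 + \sqrt{- \frac{384 \left(-22 - \frac{1}{384} + \frac{1}{73728}\right)}{383}} = 1714 + \sqrt{\left(- \frac{384}{383}\right) \left(- \frac{1622207}{73728}\right)} = 1714 + \sqrt{\frac{1622207}{73536}} = 1714 + \frac{\sqrt{1863915843}}{9192}$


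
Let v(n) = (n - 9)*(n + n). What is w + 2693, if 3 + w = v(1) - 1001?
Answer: 1673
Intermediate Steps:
v(n) = 2*n*(-9 + n) (v(n) = (-9 + n)*(2*n) = 2*n*(-9 + n))
w = -1020 (w = -3 + (2*1*(-9 + 1) - 1001) = -3 + (2*1*(-8) - 1001) = -3 + (-16 - 1001) = -3 - 1017 = -1020)
w + 2693 = -1020 + 2693 = 1673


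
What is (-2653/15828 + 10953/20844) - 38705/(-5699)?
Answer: 20744383571/2901554666 ≈ 7.1494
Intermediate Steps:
(-2653/15828 + 10953/20844) - 38705/(-5699) = (-2653*1/15828 + 10953*(1/20844)) - 38705*(-1)/5699 = (-2653/15828 + 1217/2316) - 1*(-38705/5699) = 182199/509134 + 38705/5699 = 20744383571/2901554666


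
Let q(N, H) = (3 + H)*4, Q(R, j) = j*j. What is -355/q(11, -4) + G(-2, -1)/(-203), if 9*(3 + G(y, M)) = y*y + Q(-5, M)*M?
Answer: 216227/2436 ≈ 88.763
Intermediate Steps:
Q(R, j) = j**2
G(y, M) = -3 + M**3/9 + y**2/9 (G(y, M) = -3 + (y*y + M**2*M)/9 = -3 + (y**2 + M**3)/9 = -3 + (M**3 + y**2)/9 = -3 + (M**3/9 + y**2/9) = -3 + M**3/9 + y**2/9)
q(N, H) = 12 + 4*H
-355/q(11, -4) + G(-2, -1)/(-203) = -355/(12 + 4*(-4)) + (-3 + (1/9)*(-1)**3 + (1/9)*(-2)**2)/(-203) = -355/(12 - 16) + (-3 + (1/9)*(-1) + (1/9)*4)*(-1/203) = -355/(-4) + (-3 - 1/9 + 4/9)*(-1/203) = -355*(-1/4) - 8/3*(-1/203) = 355/4 + 8/609 = 216227/2436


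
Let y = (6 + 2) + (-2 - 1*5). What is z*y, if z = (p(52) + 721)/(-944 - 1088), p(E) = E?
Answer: -773/2032 ≈ -0.38041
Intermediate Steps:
y = 1 (y = 8 + (-2 - 5) = 8 - 7 = 1)
z = -773/2032 (z = (52 + 721)/(-944 - 1088) = 773/(-2032) = 773*(-1/2032) = -773/2032 ≈ -0.38041)
z*y = -773/2032*1 = -773/2032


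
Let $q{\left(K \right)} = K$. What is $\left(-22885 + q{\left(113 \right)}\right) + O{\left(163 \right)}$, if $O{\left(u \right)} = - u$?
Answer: $-22935$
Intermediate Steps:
$\left(-22885 + q{\left(113 \right)}\right) + O{\left(163 \right)} = \left(-22885 + 113\right) - 163 = -22772 - 163 = -22935$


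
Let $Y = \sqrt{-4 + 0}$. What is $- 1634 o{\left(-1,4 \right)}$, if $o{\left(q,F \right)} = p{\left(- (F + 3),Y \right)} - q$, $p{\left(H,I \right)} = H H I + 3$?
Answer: $-6536 - 160132 i \approx -6536.0 - 1.6013 \cdot 10^{5} i$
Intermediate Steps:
$Y = 2 i$ ($Y = \sqrt{-4} = 2 i \approx 2.0 i$)
$p{\left(H,I \right)} = 3 + I H^{2}$ ($p{\left(H,I \right)} = H^{2} I + 3 = I H^{2} + 3 = 3 + I H^{2}$)
$o{\left(q,F \right)} = 3 - q + 2 i \left(-3 - F\right)^{2}$ ($o{\left(q,F \right)} = \left(3 + 2 i \left(- (F + 3)\right)^{2}\right) - q = \left(3 + 2 i \left(- (3 + F)\right)^{2}\right) - q = \left(3 + 2 i \left(-3 - F\right)^{2}\right) - q = 3 - q + 2 i \left(-3 - F\right)^{2}$)
$- 1634 o{\left(-1,4 \right)} = - 1634 \left(3 - -1 + 2 i \left(3 + 4\right)^{2}\right) = - 1634 \left(3 + 1 + 2 i 7^{2}\right) = - 1634 \left(3 + 1 + 2 i 49\right) = - 1634 \left(3 + 1 + 98 i\right) = - 1634 \left(4 + 98 i\right) = -6536 - 160132 i$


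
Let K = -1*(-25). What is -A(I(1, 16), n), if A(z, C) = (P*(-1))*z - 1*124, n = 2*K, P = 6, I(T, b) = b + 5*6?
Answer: 400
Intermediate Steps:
I(T, b) = 30 + b (I(T, b) = b + 30 = 30 + b)
K = 25
n = 50 (n = 2*25 = 50)
A(z, C) = -124 - 6*z (A(z, C) = (6*(-1))*z - 1*124 = -6*z - 124 = -124 - 6*z)
-A(I(1, 16), n) = -(-124 - 6*(30 + 16)) = -(-124 - 6*46) = -(-124 - 276) = -1*(-400) = 400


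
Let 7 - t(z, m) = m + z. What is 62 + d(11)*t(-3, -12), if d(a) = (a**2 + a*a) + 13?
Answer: 5672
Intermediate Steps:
t(z, m) = 7 - m - z (t(z, m) = 7 - (m + z) = 7 + (-m - z) = 7 - m - z)
d(a) = 13 + 2*a**2 (d(a) = (a**2 + a**2) + 13 = 2*a**2 + 13 = 13 + 2*a**2)
62 + d(11)*t(-3, -12) = 62 + (13 + 2*11**2)*(7 - 1*(-12) - 1*(-3)) = 62 + (13 + 2*121)*(7 + 12 + 3) = 62 + (13 + 242)*22 = 62 + 255*22 = 62 + 5610 = 5672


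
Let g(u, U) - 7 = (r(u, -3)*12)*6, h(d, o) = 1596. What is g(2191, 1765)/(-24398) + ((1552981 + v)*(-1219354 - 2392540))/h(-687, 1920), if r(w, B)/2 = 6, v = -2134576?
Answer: 305070775347143/231781 ≈ 1.3162e+9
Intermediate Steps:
r(w, B) = 12 (r(w, B) = 2*6 = 12)
g(u, U) = 871 (g(u, U) = 7 + (12*12)*6 = 7 + 144*6 = 7 + 864 = 871)
g(2191, 1765)/(-24398) + ((1552981 + v)*(-1219354 - 2392540))/h(-687, 1920) = 871/(-24398) + ((1552981 - 2134576)*(-1219354 - 2392540))/1596 = 871*(-1/24398) - 581595*(-3611894)*(1/1596) = -871/24398 + 2100659490930*(1/1596) = -871/24398 + 50015702165/38 = 305070775347143/231781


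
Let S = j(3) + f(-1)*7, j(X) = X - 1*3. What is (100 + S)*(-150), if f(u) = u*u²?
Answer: -13950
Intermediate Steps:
j(X) = -3 + X (j(X) = X - 3 = -3 + X)
f(u) = u³
S = -7 (S = (-3 + 3) + (-1)³*7 = 0 - 1*7 = 0 - 7 = -7)
(100 + S)*(-150) = (100 - 7)*(-150) = 93*(-150) = -13950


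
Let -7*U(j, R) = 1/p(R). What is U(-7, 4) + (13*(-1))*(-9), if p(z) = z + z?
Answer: 6551/56 ≈ 116.98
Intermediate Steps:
p(z) = 2*z
U(j, R) = -1/(14*R) (U(j, R) = -1/(2*R)/7 = -1/(14*R))
U(-7, 4) + (13*(-1))*(-9) = -1/14/4 + (13*(-1))*(-9) = -1/14*¼ - 13*(-9) = -1/56 + 117 = 6551/56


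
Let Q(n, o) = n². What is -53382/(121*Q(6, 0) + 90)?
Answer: -8897/741 ≈ -12.007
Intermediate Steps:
-53382/(121*Q(6, 0) + 90) = -53382/(121*6² + 90) = -53382/(121*36 + 90) = -53382/(4356 + 90) = -53382/4446 = -53382*1/4446 = -8897/741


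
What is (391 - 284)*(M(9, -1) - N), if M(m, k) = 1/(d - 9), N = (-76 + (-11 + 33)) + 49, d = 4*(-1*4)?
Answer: 13268/25 ≈ 530.72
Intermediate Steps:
d = -16 (d = 4*(-4) = -16)
N = -5 (N = (-76 + 22) + 49 = -54 + 49 = -5)
M(m, k) = -1/25 (M(m, k) = 1/(-16 - 9) = 1/(-25) = -1/25)
(391 - 284)*(M(9, -1) - N) = (391 - 284)*(-1/25 - 1*(-5)) = 107*(-1/25 + 5) = 107*(124/25) = 13268/25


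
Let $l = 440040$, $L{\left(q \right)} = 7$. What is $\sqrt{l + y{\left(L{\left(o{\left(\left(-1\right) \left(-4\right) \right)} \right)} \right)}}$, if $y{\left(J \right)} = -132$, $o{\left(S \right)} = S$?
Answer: $2 \sqrt{109977} \approx 663.26$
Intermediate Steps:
$\sqrt{l + y{\left(L{\left(o{\left(\left(-1\right) \left(-4\right) \right)} \right)} \right)}} = \sqrt{440040 - 132} = \sqrt{439908} = 2 \sqrt{109977}$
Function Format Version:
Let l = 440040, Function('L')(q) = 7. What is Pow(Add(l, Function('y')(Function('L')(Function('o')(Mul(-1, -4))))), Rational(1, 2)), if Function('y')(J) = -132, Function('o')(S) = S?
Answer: Mul(2, Pow(109977, Rational(1, 2))) ≈ 663.26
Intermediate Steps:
Pow(Add(l, Function('y')(Function('L')(Function('o')(Mul(-1, -4))))), Rational(1, 2)) = Pow(Add(440040, -132), Rational(1, 2)) = Pow(439908, Rational(1, 2)) = Mul(2, Pow(109977, Rational(1, 2)))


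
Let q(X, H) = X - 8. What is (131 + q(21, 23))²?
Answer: 20736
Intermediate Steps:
q(X, H) = -8 + X
(131 + q(21, 23))² = (131 + (-8 + 21))² = (131 + 13)² = 144² = 20736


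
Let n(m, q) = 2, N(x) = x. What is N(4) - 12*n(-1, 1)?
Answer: -20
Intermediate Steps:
N(4) - 12*n(-1, 1) = 4 - 12*2 = 4 - 24 = -20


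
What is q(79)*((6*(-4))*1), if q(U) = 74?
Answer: -1776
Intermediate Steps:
q(79)*((6*(-4))*1) = 74*((6*(-4))*1) = 74*(-24*1) = 74*(-24) = -1776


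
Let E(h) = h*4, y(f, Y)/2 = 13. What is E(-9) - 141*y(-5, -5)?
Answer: -3702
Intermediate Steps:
y(f, Y) = 26 (y(f, Y) = 2*13 = 26)
E(h) = 4*h
E(-9) - 141*y(-5, -5) = 4*(-9) - 141*26 = -36 - 3666 = -3702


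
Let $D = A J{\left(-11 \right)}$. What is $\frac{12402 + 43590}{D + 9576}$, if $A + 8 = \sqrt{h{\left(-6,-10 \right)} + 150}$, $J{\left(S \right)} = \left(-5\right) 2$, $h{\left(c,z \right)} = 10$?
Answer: $\frac{2815931}{485533} + \frac{11665 \sqrt{10}}{485533} \approx 5.8756$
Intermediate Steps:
$J{\left(S \right)} = -10$
$A = -8 + 4 \sqrt{10}$ ($A = -8 + \sqrt{10 + 150} = -8 + \sqrt{160} = -8 + 4 \sqrt{10} \approx 4.6491$)
$D = 80 - 40 \sqrt{10}$ ($D = \left(-8 + 4 \sqrt{10}\right) \left(-10\right) = 80 - 40 \sqrt{10} \approx -46.491$)
$\frac{12402 + 43590}{D + 9576} = \frac{12402 + 43590}{\left(80 - 40 \sqrt{10}\right) + 9576} = \frac{55992}{9656 - 40 \sqrt{10}}$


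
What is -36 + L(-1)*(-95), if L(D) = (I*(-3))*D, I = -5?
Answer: 1389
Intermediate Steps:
L(D) = 15*D (L(D) = (-5*(-3))*D = 15*D)
-36 + L(-1)*(-95) = -36 + (15*(-1))*(-95) = -36 - 15*(-95) = -36 + 1425 = 1389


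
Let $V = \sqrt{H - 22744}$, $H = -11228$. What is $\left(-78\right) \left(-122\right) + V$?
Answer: $9516 + 2 i \sqrt{8493} \approx 9516.0 + 184.31 i$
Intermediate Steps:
$V = 2 i \sqrt{8493}$ ($V = \sqrt{-11228 - 22744} = \sqrt{-33972} = 2 i \sqrt{8493} \approx 184.31 i$)
$\left(-78\right) \left(-122\right) + V = \left(-78\right) \left(-122\right) + 2 i \sqrt{8493} = 9516 + 2 i \sqrt{8493}$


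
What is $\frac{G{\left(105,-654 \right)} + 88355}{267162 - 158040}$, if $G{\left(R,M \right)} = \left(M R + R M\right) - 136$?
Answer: $- \frac{49121}{109122} \approx -0.45015$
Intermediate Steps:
$G{\left(R,M \right)} = -136 + 2 M R$ ($G{\left(R,M \right)} = \left(M R + M R\right) - 136 = 2 M R - 136 = -136 + 2 M R$)
$\frac{G{\left(105,-654 \right)} + 88355}{267162 - 158040} = \frac{\left(-136 + 2 \left(-654\right) 105\right) + 88355}{267162 - 158040} = \frac{\left(-136 - 137340\right) + 88355}{109122} = \left(-137476 + 88355\right) \frac{1}{109122} = \left(-49121\right) \frac{1}{109122} = - \frac{49121}{109122}$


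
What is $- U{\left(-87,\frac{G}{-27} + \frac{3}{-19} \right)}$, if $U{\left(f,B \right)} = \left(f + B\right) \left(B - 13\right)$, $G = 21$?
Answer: $- \frac{35833171}{29241} \approx -1225.4$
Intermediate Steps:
$U{\left(f,B \right)} = \left(-13 + B\right) \left(B + f\right)$ ($U{\left(f,B \right)} = \left(B + f\right) \left(-13 + B\right) = \left(-13 + B\right) \left(B + f\right)$)
$- U{\left(-87,\frac{G}{-27} + \frac{3}{-19} \right)} = - (\left(\frac{21}{-27} + \frac{3}{-19}\right)^{2} - 13 \left(\frac{21}{-27} + \frac{3}{-19}\right) - -1131 + \left(\frac{21}{-27} + \frac{3}{-19}\right) \left(-87\right)) = - (\left(21 \left(- \frac{1}{27}\right) + 3 \left(- \frac{1}{19}\right)\right)^{2} - 13 \left(21 \left(- \frac{1}{27}\right) + 3 \left(- \frac{1}{19}\right)\right) + 1131 + \left(21 \left(- \frac{1}{27}\right) + 3 \left(- \frac{1}{19}\right)\right) \left(-87\right)) = - (\left(- \frac{7}{9} - \frac{3}{19}\right)^{2} - 13 \left(- \frac{7}{9} - \frac{3}{19}\right) + 1131 + \left(- \frac{7}{9} - \frac{3}{19}\right) \left(-87\right)) = - (\left(- \frac{160}{171}\right)^{2} - - \frac{2080}{171} + 1131 - - \frac{4640}{57}) = - (\frac{25600}{29241} + \frac{2080}{171} + 1131 + \frac{4640}{57}) = \left(-1\right) \frac{35833171}{29241} = - \frac{35833171}{29241}$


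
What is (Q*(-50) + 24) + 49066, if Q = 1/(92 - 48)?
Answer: 1079955/22 ≈ 49089.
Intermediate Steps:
Q = 1/44 ≈ 0.022727
(Q*(-50) + 24) + 49066 = ((1/44)*(-50) + 24) + 49066 = (-25/22 + 24) + 49066 = 503/22 + 49066 = 1079955/22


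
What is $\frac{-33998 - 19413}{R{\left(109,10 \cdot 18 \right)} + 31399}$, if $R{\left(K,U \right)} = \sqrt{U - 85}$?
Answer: $- \frac{1677051989}{985897106} + \frac{53411 \sqrt{95}}{985897106} \approx -1.7005$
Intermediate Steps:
$R{\left(K,U \right)} = \sqrt{-85 + U}$
$\frac{-33998 - 19413}{R{\left(109,10 \cdot 18 \right)} + 31399} = \frac{-33998 - 19413}{\sqrt{-85 + 10 \cdot 18} + 31399} = - \frac{53411}{\sqrt{-85 + 180} + 31399} = - \frac{53411}{\sqrt{95} + 31399} = - \frac{53411}{31399 + \sqrt{95}}$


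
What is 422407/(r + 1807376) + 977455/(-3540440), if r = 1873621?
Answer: -420500456711/2606469803736 ≈ -0.16133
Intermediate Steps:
422407/(r + 1807376) + 977455/(-3540440) = 422407/(1873621 + 1807376) + 977455/(-3540440) = 422407/3680997 + 977455*(-1/3540440) = 422407*(1/3680997) - 195491/708088 = 422407/3680997 - 195491/708088 = -420500456711/2606469803736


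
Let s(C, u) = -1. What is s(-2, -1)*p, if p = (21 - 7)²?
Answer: -196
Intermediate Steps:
p = 196 (p = 14² = 196)
s(-2, -1)*p = -1*196 = -196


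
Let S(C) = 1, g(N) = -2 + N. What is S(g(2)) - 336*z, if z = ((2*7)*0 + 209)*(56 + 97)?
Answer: -10744271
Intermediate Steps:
z = 31977 (z = (14*0 + 209)*153 = (0 + 209)*153 = 209*153 = 31977)
S(g(2)) - 336*z = 1 - 336*31977 = 1 - 10744272 = -10744271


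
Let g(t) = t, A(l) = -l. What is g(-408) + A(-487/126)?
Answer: -50921/126 ≈ -404.13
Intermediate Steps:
g(-408) + A(-487/126) = -408 - (-487)/126 = -408 - 1*(-487/126) = -408 + 487/126 = -50921/126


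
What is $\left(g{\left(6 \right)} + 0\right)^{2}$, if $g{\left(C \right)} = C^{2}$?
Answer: $1296$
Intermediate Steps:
$\left(g{\left(6 \right)} + 0\right)^{2} = \left(6^{2} + 0\right)^{2} = \left(36 + 0\right)^{2} = 36^{2} = 1296$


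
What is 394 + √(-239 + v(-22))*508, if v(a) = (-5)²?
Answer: 394 + 508*I*√214 ≈ 394.0 + 7431.4*I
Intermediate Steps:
v(a) = 25
394 + √(-239 + v(-22))*508 = 394 + √(-239 + 25)*508 = 394 + √(-214)*508 = 394 + (I*√214)*508 = 394 + 508*I*√214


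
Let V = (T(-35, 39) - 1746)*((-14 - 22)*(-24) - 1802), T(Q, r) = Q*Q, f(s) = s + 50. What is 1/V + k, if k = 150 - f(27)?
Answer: 35674955/488698 ≈ 73.000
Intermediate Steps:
f(s) = 50 + s
T(Q, r) = Q**2
V = 488698 (V = ((-35)**2 - 1746)*((-14 - 22)*(-24) - 1802) = (1225 - 1746)*(-36*(-24) - 1802) = -521*(864 - 1802) = -521*(-938) = 488698)
k = 73 (k = 150 - (50 + 27) = 150 - 1*77 = 150 - 77 = 73)
1/V + k = 1/488698 + 73 = 35674955/488698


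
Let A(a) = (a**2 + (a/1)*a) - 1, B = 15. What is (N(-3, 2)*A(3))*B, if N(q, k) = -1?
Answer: -255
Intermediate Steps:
A(a) = -1 + 2*a**2 (A(a) = (a**2 + (a*1)*a) - 1 = (a**2 + a*a) - 1 = (a**2 + a**2) - 1 = 2*a**2 - 1 = -1 + 2*a**2)
(N(-3, 2)*A(3))*B = -(-1 + 2*3**2)*15 = -(-1 + 2*9)*15 = -(-1 + 18)*15 = -1*17*15 = -17*15 = -255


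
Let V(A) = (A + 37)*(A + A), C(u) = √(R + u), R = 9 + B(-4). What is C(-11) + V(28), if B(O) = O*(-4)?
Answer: 3640 + √14 ≈ 3643.7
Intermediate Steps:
B(O) = -4*O
R = 25 (R = 9 - 4*(-4) = 9 + 16 = 25)
C(u) = √(25 + u)
V(A) = 2*A*(37 + A) (V(A) = (37 + A)*(2*A) = 2*A*(37 + A))
C(-11) + V(28) = √(25 - 11) + 2*28*(37 + 28) = √14 + 2*28*65 = √14 + 3640 = 3640 + √14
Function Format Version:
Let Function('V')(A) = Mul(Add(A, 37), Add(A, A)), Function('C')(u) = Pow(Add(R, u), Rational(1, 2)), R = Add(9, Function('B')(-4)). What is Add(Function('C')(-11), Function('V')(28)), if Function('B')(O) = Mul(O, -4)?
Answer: Add(3640, Pow(14, Rational(1, 2))) ≈ 3643.7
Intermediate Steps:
Function('B')(O) = Mul(-4, O)
R = 25 (R = Add(9, Mul(-4, -4)) = Add(9, 16) = 25)
Function('C')(u) = Pow(Add(25, u), Rational(1, 2))
Function('V')(A) = Mul(2, A, Add(37, A)) (Function('V')(A) = Mul(Add(37, A), Mul(2, A)) = Mul(2, A, Add(37, A)))
Add(Function('C')(-11), Function('V')(28)) = Add(Pow(Add(25, -11), Rational(1, 2)), Mul(2, 28, Add(37, 28))) = Add(Pow(14, Rational(1, 2)), Mul(2, 28, 65)) = Add(Pow(14, Rational(1, 2)), 3640) = Add(3640, Pow(14, Rational(1, 2)))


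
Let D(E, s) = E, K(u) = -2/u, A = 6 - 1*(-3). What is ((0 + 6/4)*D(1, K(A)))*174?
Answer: 261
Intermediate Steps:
A = 9 (A = 6 + 3 = 9)
((0 + 6/4)*D(1, K(A)))*174 = ((0 + 6/4)*1)*174 = ((0 + 6*(¼))*1)*174 = ((0 + 3/2)*1)*174 = ((3/2)*1)*174 = (3/2)*174 = 261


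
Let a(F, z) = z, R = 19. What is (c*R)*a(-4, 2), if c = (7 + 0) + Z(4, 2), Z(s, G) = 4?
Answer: 418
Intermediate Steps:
c = 11 (c = (7 + 0) + 4 = 7 + 4 = 11)
(c*R)*a(-4, 2) = (11*19)*2 = 209*2 = 418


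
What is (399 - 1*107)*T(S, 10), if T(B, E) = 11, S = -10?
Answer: 3212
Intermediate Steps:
(399 - 1*107)*T(S, 10) = (399 - 1*107)*11 = (399 - 107)*11 = 292*11 = 3212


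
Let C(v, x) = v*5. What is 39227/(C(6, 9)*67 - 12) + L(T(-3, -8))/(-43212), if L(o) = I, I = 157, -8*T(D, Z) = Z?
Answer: 282460573/14389596 ≈ 19.629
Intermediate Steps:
T(D, Z) = -Z/8
L(o) = 157
C(v, x) = 5*v
39227/(C(6, 9)*67 - 12) + L(T(-3, -8))/(-43212) = 39227/((5*6)*67 - 12) + 157/(-43212) = 39227/(30*67 - 12) + 157*(-1/43212) = 39227/(2010 - 12) - 157/43212 = 39227/1998 - 157/43212 = 282460573/14389596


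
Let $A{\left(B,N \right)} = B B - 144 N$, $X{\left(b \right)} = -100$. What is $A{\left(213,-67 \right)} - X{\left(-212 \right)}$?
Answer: $55117$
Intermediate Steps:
$A{\left(B,N \right)} = B^{2} - 144 N$
$A{\left(213,-67 \right)} - X{\left(-212 \right)} = \left(213^{2} - -9648\right) - -100 = \left(45369 + 9648\right) + 100 = 55017 + 100 = 55117$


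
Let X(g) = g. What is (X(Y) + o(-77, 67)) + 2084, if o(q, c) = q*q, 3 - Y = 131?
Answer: 7885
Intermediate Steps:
Y = -128 (Y = 3 - 1*131 = 3 - 131 = -128)
o(q, c) = q²
(X(Y) + o(-77, 67)) + 2084 = (-128 + (-77)²) + 2084 = (-128 + 5929) + 2084 = 5801 + 2084 = 7885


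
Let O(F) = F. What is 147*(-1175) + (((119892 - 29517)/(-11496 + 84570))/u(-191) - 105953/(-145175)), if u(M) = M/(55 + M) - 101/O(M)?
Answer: -15335784140681523746/88787990982525 ≈ -1.7272e+5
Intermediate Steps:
u(M) = -101/M + M/(55 + M) (u(M) = M/(55 + M) - 101/M = -101/M + M/(55 + M))
147*(-1175) + (((119892 - 29517)/(-11496 + 84570))/u(-191) - 105953/(-145175)) = 147*(-1175) + (((119892 - 29517)/(-11496 + 84570))/(((-5555 + (-191)² - 101*(-191))/((-191)*(55 - 191)))) - 105953/(-145175)) = -172725 + ((90375/73074)/((-1/191*(-5555 + 36481 + 19291)/(-136))) - 105953*(-1/145175)) = -172725 + ((90375*(1/73074))/((-1/191*(-1/136)*50217)) + 105953/145175) = -172725 + (30125/(24358*(50217/25976)) + 105953/145175) = -172725 + ((30125/24358)*(25976/50217) + 105953/145175) = -172725 + (391263500/611592843 + 105953/145175) = -172725 + 121601775106879/88787990982525 = -15335784140681523746/88787990982525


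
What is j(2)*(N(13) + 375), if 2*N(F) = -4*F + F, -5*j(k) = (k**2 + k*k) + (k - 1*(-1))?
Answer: -7821/10 ≈ -782.10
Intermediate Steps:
j(k) = -1/5 - 2*k**2/5 - k/5 (j(k) = -((k**2 + k*k) + (k - 1*(-1)))/5 = -((k**2 + k**2) + (k + 1))/5 = -(2*k**2 + (1 + k))/5 = -(1 + k + 2*k**2)/5 = -1/5 - 2*k**2/5 - k/5)
N(F) = -3*F/2 (N(F) = (-4*F + F)/2 = (-3*F)/2 = -3*F/2)
j(2)*(N(13) + 375) = (-1/5 - 2/5*2**2 - 1/5*2)*(-3/2*13 + 375) = (-1/5 - 2/5*4 - 2/5)*(-39/2 + 375) = (-1/5 - 8/5 - 2/5)*(711/2) = -11/5*711/2 = -7821/10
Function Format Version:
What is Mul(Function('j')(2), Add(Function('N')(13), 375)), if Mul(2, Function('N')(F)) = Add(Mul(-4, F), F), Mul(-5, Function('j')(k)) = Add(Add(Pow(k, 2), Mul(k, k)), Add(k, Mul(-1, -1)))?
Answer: Rational(-7821, 10) ≈ -782.10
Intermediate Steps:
Function('j')(k) = Add(Rational(-1, 5), Mul(Rational(-2, 5), Pow(k, 2)), Mul(Rational(-1, 5), k)) (Function('j')(k) = Mul(Rational(-1, 5), Add(Add(Pow(k, 2), Mul(k, k)), Add(k, Mul(-1, -1)))) = Mul(Rational(-1, 5), Add(Add(Pow(k, 2), Pow(k, 2)), Add(k, 1))) = Mul(Rational(-1, 5), Add(Mul(2, Pow(k, 2)), Add(1, k))) = Mul(Rational(-1, 5), Add(1, k, Mul(2, Pow(k, 2)))) = Add(Rational(-1, 5), Mul(Rational(-2, 5), Pow(k, 2)), Mul(Rational(-1, 5), k)))
Function('N')(F) = Mul(Rational(-3, 2), F) (Function('N')(F) = Mul(Rational(1, 2), Add(Mul(-4, F), F)) = Mul(Rational(1, 2), Mul(-3, F)) = Mul(Rational(-3, 2), F))
Mul(Function('j')(2), Add(Function('N')(13), 375)) = Mul(Add(Rational(-1, 5), Mul(Rational(-2, 5), Pow(2, 2)), Mul(Rational(-1, 5), 2)), Add(Mul(Rational(-3, 2), 13), 375)) = Mul(Add(Rational(-1, 5), Mul(Rational(-2, 5), 4), Rational(-2, 5)), Add(Rational(-39, 2), 375)) = Mul(Add(Rational(-1, 5), Rational(-8, 5), Rational(-2, 5)), Rational(711, 2)) = Mul(Rational(-11, 5), Rational(711, 2)) = Rational(-7821, 10)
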